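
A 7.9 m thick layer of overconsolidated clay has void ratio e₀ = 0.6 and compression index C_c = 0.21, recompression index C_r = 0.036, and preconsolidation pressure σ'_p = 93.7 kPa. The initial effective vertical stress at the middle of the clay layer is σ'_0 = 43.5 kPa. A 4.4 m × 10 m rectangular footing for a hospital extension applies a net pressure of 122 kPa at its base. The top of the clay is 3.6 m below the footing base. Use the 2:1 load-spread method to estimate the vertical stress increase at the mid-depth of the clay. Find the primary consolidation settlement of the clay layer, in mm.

Mid-depth of clay below the footing base: z = 3.6 + 7.9/2 = 7.55 m.
Stress increase at mid-clay by the 2:1 spreading method:
Δσ = qBL/((B+z)(L+z)) = 122×4.4×10/((4.4+7.55)(10+7.55)) = 25.596 kPa
Final effective stress: σ'_f = 43.5 + 25.596 = 69.096 kPa.
σ'_f = 69.096 ≤ σ'_p = 93.7 kPa, so the clay remains overconsolidated and only the recompression index applies:
S_c = C_r·H/(1+e₀)·log₁₀(σ'_f/σ'_0) = 0.036×7.9/1.6×log₁₀(69.096/43.5)
    = 0.17775 × 0.20096 = 0.03572 m

S_c ≈ 35.7 mm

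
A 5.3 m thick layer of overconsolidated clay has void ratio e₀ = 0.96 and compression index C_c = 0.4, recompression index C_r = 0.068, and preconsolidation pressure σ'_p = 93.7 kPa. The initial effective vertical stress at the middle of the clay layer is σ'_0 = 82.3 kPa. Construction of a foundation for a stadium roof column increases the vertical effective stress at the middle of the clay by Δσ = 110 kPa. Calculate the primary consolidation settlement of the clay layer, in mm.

Final effective stress: σ'_f = 82.3 + 110 = 192.3 kPa.
σ'_f = 192.3 > σ'_p = 93.7 kPa, so the stress path crosses the preconsolidation pressure — recompression up to σ'_p, then virgin compression beyond:
S_c = H/(1+e₀)·[C_r·log₁₀(σ'_p/σ'_0) + C_c·log₁₀(σ'_f/σ'_p)]
    = 5.3/1.96 × [0.068×log₁₀(93.7/82.3) + 0.4×log₁₀(192.3/93.7)]
    = 2.7041 × [0.0038311 + 0.1249] = 0.3481 m

S_c ≈ 348 mm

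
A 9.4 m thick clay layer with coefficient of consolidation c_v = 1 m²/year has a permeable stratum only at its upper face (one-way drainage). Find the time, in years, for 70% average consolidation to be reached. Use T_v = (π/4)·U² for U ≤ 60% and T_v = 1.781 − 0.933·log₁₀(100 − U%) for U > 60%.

Drainage path length: H_d = H = 9.4 m (single drainage).
U > 60%: T_v = 1.781 − 0.933·log₁₀(100 − 70) = 0.40285.
t = T_v·H_d²/c_v = 0.40285×9.4²/1 = 35.6 years.

t ≈ 35.6 years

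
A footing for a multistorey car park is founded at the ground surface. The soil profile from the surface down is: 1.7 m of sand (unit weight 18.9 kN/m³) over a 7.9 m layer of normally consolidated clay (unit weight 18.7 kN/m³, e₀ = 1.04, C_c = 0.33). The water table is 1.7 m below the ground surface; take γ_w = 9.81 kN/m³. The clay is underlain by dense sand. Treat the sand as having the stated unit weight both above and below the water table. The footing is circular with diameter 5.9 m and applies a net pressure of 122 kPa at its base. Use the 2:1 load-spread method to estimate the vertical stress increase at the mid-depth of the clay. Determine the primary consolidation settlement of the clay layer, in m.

S_c ≈ 0.215 m

Mid-depth of clay below the ground surface: z = 1.7 + 7.9/2 = 5.65 m.
Total vertical stress at mid-clay: σ_v = 18.9×1.7 + 18.7×3.95 = 105.99 kPa.
Pore pressure: u = 9.81×(5.65 − 1.7) = 38.75 kPa.
Initial effective stress: σ'_0 = σ_v − u = 105.99 − 38.75 = 67.24 kPa.
Stress increase at mid-clay by the 2:1 spreading method:
Δσ ≈ qD²/(D+z)² = 122×5.9²/(5.9+5.65)² = 31.835 kPa
Final effective stress: σ'_f = σ'_0 + Δσ = 67.24 + 31.835 = 99.075 kPa.
Normally consolidated clay, so the full stress increment lies on the virgin compression line:
S_c = C_c·H/(1+e₀)·log₁₀(σ'_f/σ'_0) = 0.33×7.9/(1+1.04)×log₁₀(99.075/67.24)
    = 1.2779 × 0.16834 = 0.2151 m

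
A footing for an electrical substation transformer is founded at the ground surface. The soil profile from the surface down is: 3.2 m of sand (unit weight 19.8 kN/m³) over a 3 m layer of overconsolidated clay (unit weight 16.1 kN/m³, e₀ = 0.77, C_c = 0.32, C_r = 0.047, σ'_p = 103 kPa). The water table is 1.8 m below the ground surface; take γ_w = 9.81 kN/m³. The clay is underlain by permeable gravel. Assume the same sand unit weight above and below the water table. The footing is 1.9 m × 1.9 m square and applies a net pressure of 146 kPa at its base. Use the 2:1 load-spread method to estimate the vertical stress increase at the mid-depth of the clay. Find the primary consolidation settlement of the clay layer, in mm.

Mid-depth of clay below the ground surface: z = 3.2 + 3/2 = 4.7 m.
Total vertical stress at mid-clay: σ_v = 19.8×3.2 + 16.1×1.5 = 87.51 kPa.
Pore pressure: u = 9.81×(4.7 − 1.8) = 28.449 kPa.
Initial effective stress: σ'_0 = σ_v − u = 87.51 − 28.449 = 59.061 kPa.
Stress increase at mid-clay by the 2:1 spreading method:
Δσ = qBL/((B+z)(L+z)) = 146×1.9×1.9/((1.9+4.7)(1.9+4.7)) = 12.1 kPa
Final effective stress: σ'_f = 59.061 + 12.1 = 71.161 kPa.
σ'_f = 71.161 ≤ σ'_p = 103 kPa, so the clay remains overconsolidated and only the recompression index applies:
S_c = C_r·H/(1+e₀)·log₁₀(σ'_f/σ'_0) = 0.047×3/1.77×log₁₀(71.161/59.061)
    = 0.07966 × 0.080941 = 0.006448 m

S_c ≈ 6.45 mm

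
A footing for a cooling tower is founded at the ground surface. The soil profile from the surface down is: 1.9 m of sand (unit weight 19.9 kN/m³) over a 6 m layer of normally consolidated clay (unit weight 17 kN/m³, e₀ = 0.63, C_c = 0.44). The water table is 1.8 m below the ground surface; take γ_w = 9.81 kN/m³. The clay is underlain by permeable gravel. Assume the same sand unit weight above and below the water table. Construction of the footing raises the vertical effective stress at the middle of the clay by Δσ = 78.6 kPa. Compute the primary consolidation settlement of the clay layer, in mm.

Mid-depth of clay below the ground surface: z = 1.9 + 6/2 = 4.9 m.
Total vertical stress at mid-clay: σ_v = 19.9×1.9 + 17×3 = 88.81 kPa.
Pore pressure: u = 9.81×(4.9 − 1.8) = 30.411 kPa.
Initial effective stress: σ'_0 = σ_v − u = 88.81 − 30.411 = 58.399 kPa.
Final effective stress: σ'_f = σ'_0 + Δσ = 58.399 + 78.6 = 137 kPa.
Normally consolidated clay, so the full stress increment lies on the virgin compression line:
S_c = C_c·H/(1+e₀)·log₁₀(σ'_f/σ'_0) = 0.44×6/(1+0.63)×log₁₀(137/58.399)
    = 1.6196 × 0.37032 = 0.5998 m

S_c ≈ 600 mm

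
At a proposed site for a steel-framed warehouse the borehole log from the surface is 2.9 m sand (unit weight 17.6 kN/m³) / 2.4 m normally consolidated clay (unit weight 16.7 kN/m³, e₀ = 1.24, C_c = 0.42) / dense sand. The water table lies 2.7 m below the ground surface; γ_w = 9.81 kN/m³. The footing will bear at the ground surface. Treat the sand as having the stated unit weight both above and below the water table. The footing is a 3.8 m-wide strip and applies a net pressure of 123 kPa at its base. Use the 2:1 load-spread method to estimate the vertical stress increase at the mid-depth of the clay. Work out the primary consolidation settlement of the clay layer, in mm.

Mid-depth of clay below the ground surface: z = 2.9 + 2.4/2 = 4.1 m.
Total vertical stress at mid-clay: σ_v = 17.6×2.9 + 16.7×1.2 = 71.08 kPa.
Pore pressure: u = 9.81×(4.1 − 2.7) = 13.734 kPa.
Initial effective stress: σ'_0 = σ_v − u = 71.08 − 13.734 = 57.346 kPa.
Stress increase at mid-clay by the 2:1 spreading method:
Δσ = qB/(B+z) = 123×3.8/(3.8+4.1) = 59.165 kPa
Final effective stress: σ'_f = σ'_0 + Δσ = 57.346 + 59.165 = 116.51 kPa.
Normally consolidated clay, so the full stress increment lies on the virgin compression line:
S_c = C_c·H/(1+e₀)·log₁₀(σ'_f/σ'_0) = 0.42×2.4/(1+1.24)×log₁₀(116.51/57.346)
    = 0.45 × 0.30786 = 0.1385 m

S_c ≈ 139 mm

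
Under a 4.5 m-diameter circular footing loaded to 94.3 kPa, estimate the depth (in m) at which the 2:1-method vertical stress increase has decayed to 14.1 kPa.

z ≈ 7.14 m

2:1 spreading — at depth z the loaded area has grown by z in each plan dimension:
qD²/(D+z)² = Δσ_z ⇒ z = D(√(q/Δσ_z) − 1) = 4.5×(√(94.3/14.1) − 1) = 7.137 m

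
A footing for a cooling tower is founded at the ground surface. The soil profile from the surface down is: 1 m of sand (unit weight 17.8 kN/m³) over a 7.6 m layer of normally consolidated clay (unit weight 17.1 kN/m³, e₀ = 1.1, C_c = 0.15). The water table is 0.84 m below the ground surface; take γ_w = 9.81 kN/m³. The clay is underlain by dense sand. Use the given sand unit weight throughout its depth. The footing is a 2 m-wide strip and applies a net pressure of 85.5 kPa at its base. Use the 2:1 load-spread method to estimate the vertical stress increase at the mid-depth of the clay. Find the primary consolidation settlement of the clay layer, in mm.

S_c ≈ 107 mm

Mid-depth of clay below the ground surface: z = 1 + 7.6/2 = 4.8 m.
Total vertical stress at mid-clay: σ_v = 17.8×1 + 17.1×3.8 = 82.78 kPa.
Pore pressure: u = 9.81×(4.8 − 0.84) = 38.848 kPa.
Initial effective stress: σ'_0 = σ_v − u = 82.78 − 38.848 = 43.932 kPa.
Stress increase at mid-clay by the 2:1 spreading method:
Δσ = qB/(B+z) = 85.5×2/(2+4.8) = 25.147 kPa
Final effective stress: σ'_f = σ'_0 + Δσ = 43.932 + 25.147 = 69.079 kPa.
Normally consolidated clay, so the full stress increment lies on the virgin compression line:
S_c = C_c·H/(1+e₀)·log₁₀(σ'_f/σ'_0) = 0.15×7.6/(1+1.1)×log₁₀(69.079/43.932)
    = 0.54286 × 0.19657 = 0.1067 m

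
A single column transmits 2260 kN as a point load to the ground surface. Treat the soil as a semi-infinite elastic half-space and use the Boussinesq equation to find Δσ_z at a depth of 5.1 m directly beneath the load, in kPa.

Boussinesq vertical stress below a point load on an elastic half-space:
Δσ_z = 3P/(2πz²) · [1 + (r/z)²]^(−5/2)
r/z = 0/5.1 = 0; [1+(r/z)²]^(−5/2) = 1.
Δσ_z = 3×2260/(2π×5.1²) × 1 = 41.487 × 1 = 41.49 kPa

Δσ_z ≈ 41.5 kPa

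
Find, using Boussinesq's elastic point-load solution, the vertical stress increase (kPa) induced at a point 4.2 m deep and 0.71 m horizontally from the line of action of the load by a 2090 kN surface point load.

Boussinesq vertical stress below a point load on an elastic half-space:
Δσ_z = 3P/(2πz²) · [1 + (r/z)²]^(−5/2)
r/z = 0.71/4.2 = 0.16905; [1+(r/z)²]^(−5/2) = 0.93198.
Δσ_z = 3×2090/(2π×4.2²) × 0.93198 = 56.57 × 0.93198 = 52.72 kPa

Δσ_z ≈ 52.7 kPa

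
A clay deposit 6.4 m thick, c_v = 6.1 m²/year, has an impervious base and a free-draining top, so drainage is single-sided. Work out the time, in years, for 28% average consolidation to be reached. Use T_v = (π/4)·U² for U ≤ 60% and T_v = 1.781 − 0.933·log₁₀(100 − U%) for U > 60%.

t ≈ 0.413 years

Drainage path length: H_d = H = 6.4 m (single drainage).
U ≤ 60%: T_v = (π/4)·U² = (π/4)×0.28² = 0.061575.
t = T_v·H_d²/c_v = 0.061575×6.4²/6.1 = 0.4135 years.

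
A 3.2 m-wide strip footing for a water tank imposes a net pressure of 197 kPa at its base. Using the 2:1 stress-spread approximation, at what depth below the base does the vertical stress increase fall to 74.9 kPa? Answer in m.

z ≈ 5.22 m

2:1 spreading — at depth z the loaded area has grown by z in each plan dimension:
qB/(B+z) = Δσ_z ⇒ z = qB/Δσ_z − B = 197×3.2/74.9 − 3.2 = 5.217 m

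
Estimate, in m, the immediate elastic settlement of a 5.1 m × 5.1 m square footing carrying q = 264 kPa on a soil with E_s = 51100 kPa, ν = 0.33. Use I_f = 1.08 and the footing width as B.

S_e ≈ 0.0254 m

Immediate (elastic) settlement: S_e = q·B·(1−ν²)/E_s · I_f.
S_e = 264 × 5.1 × (1 − 0.33²) / 51100 × 1.08
    = 264 × 5.1 × 0.8911 / 51100 × 1.08
    = 0.02536 m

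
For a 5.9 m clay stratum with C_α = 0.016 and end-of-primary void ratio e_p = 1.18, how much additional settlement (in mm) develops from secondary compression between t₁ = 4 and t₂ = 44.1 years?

Secondary compression: S_s = C_α·H/(1+e_p)·log₁₀(t₂/t₁)
S_s = 0.016×5.9/(1+1.18)×log₁₀(44.1/4)
    = 0.0433 × 1.042 = 0.04514 m

S_s ≈ 45.1 mm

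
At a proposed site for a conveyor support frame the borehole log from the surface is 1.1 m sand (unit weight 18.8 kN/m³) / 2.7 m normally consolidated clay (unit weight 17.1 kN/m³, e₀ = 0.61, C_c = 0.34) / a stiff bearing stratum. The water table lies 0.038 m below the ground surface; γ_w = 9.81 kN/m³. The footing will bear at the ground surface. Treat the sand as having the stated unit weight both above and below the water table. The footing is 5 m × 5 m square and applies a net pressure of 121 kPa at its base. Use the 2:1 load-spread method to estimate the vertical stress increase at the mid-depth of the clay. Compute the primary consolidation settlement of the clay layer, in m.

S_c ≈ 0.325 m

Mid-depth of clay below the ground surface: z = 1.1 + 2.7/2 = 2.45 m.
Total vertical stress at mid-clay: σ_v = 18.8×1.1 + 17.1×1.35 = 43.765 kPa.
Pore pressure: u = 9.81×(2.45 − 0.038) = 23.662 kPa.
Initial effective stress: σ'_0 = σ_v − u = 43.765 − 23.662 = 20.103 kPa.
Stress increase at mid-clay by the 2:1 spreading method:
Δσ = qBL/((B+z)(L+z)) = 121×5×5/((5+2.45)(5+2.45)) = 54.502 kPa
Final effective stress: σ'_f = σ'_0 + Δσ = 20.103 + 54.502 = 74.605 kPa.
Normally consolidated clay, so the full stress increment lies on the virgin compression line:
S_c = C_c·H/(1+e₀)·log₁₀(σ'_f/σ'_0) = 0.34×2.7/(1+0.61)×log₁₀(74.605/20.103)
    = 0.57019 × 0.56951 = 0.3247 m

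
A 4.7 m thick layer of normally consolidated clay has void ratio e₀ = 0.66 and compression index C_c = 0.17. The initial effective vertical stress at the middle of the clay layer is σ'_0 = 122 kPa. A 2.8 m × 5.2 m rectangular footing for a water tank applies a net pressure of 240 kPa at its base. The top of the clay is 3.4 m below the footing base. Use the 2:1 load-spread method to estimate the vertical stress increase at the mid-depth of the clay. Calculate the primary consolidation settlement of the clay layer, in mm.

S_c ≈ 55.8 mm

Mid-depth of clay below the footing base: z = 3.4 + 4.7/2 = 5.75 m.
Stress increase at mid-clay by the 2:1 spreading method:
Δσ = qBL/((B+z)(L+z)) = 240×2.8×5.2/((2.8+5.75)(5.2+5.75)) = 37.324 kPa
Final effective stress: σ'_f = σ'_0 + Δσ = 122 + 37.324 = 159.32 kPa.
Normally consolidated clay, so the full stress increment lies on the virgin compression line:
S_c = C_c·H/(1+e₀)·log₁₀(σ'_f/σ'_0) = 0.17×4.7/(1+0.66)×log₁₀(159.32/122)
    = 0.48133 × 0.11591 = 0.05579 m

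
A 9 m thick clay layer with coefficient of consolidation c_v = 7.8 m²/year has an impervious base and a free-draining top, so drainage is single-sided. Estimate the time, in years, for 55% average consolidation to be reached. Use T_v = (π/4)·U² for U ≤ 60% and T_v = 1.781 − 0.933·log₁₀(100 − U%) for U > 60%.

t ≈ 2.47 years

Drainage path length: H_d = H = 9 m (single drainage).
U ≤ 60%: T_v = (π/4)·U² = (π/4)×0.55² = 0.23758.
t = T_v·H_d²/c_v = 0.23758×9²/7.8 = 2.467 years.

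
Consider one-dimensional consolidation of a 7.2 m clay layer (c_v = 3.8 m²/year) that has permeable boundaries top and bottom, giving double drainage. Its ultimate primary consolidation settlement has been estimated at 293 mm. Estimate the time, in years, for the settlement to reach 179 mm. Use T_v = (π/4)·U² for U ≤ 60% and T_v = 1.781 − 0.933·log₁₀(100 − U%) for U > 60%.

Drainage path length: H_d = H/2 = 3.6 m (double drainage).
U = S(t)/S_ult = 179/293 = 0.6109.
U > 60%: T_v = 1.781 − 0.933·log₁₀(100 − 61.092) = 0.2975.
t = T_v·H_d²/c_v = 0.2975×3.6²/3.8 = 1.015 years.

t ≈ 1.01 years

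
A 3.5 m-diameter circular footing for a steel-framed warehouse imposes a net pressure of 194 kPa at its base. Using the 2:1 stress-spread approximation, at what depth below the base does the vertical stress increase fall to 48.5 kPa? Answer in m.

2:1 spreading — at depth z the loaded area has grown by z in each plan dimension:
qD²/(D+z)² = Δσ_z ⇒ z = D(√(q/Δσ_z) − 1) = 3.5×(√(194/48.5) − 1) = 3.5 m

z ≈ 3.5 m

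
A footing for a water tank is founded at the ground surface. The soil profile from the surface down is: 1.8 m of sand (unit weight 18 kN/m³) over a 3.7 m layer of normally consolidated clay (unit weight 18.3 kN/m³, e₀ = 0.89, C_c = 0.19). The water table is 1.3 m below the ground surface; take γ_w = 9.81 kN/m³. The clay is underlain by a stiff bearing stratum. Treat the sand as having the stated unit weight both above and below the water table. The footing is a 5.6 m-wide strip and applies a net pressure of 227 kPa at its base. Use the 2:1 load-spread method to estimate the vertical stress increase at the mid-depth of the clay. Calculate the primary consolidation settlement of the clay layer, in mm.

Mid-depth of clay below the ground surface: z = 1.8 + 3.7/2 = 3.65 m.
Total vertical stress at mid-clay: σ_v = 18×1.8 + 18.3×1.85 = 66.255 kPa.
Pore pressure: u = 9.81×(3.65 − 1.3) = 23.054 kPa.
Initial effective stress: σ'_0 = σ_v − u = 66.255 − 23.054 = 43.201 kPa.
Stress increase at mid-clay by the 2:1 spreading method:
Δσ = qB/(B+z) = 227×5.6/(5.6+3.65) = 137.43 kPa
Final effective stress: σ'_f = σ'_0 + Δσ = 43.201 + 137.43 = 180.63 kPa.
Normally consolidated clay, so the full stress increment lies on the virgin compression line:
S_c = C_c·H/(1+e₀)·log₁₀(σ'_f/σ'_0) = 0.19×3.7/(1+0.89)×log₁₀(180.63/43.201)
    = 0.37196 × 0.6213 = 0.2311 m

S_c ≈ 231 mm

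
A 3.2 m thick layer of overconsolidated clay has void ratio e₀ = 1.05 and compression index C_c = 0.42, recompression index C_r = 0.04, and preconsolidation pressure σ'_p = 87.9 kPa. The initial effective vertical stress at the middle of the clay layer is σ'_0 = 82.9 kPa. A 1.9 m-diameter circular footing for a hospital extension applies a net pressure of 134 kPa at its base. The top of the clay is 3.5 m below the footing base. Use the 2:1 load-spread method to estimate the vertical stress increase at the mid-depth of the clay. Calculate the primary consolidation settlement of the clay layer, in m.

Mid-depth of clay below the footing base: z = 3.5 + 3.2/2 = 5.1 m.
Stress increase at mid-clay by the 2:1 spreading method:
Δσ ≈ qD²/(D+z)² = 134×1.9²/(1.9+5.1)² = 9.8722 kPa
Final effective stress: σ'_f = 82.9 + 9.8722 = 92.772 kPa.
σ'_f = 92.772 > σ'_p = 87.9 kPa, so the stress path crosses the preconsolidation pressure — recompression up to σ'_p, then virgin compression beyond:
S_c = H/(1+e₀)·[C_r·log₁₀(σ'_p/σ'_0) + C_c·log₁₀(σ'_f/σ'_p)]
    = 3.2/2.05 × [0.04×log₁₀(87.9/82.9) + 0.42×log₁₀(92.772/87.9)]
    = 1.561 × [0.0010174 + 0.0098398] = 0.01695 m

S_c ≈ 0.0169 m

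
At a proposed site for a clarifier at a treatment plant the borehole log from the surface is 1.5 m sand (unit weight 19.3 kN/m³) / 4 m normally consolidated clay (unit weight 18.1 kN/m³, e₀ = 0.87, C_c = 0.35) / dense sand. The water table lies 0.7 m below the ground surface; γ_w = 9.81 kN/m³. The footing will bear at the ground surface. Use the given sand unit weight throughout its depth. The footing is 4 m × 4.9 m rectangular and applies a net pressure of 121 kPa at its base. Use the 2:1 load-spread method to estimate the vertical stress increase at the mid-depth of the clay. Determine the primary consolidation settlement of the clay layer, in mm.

Mid-depth of clay below the ground surface: z = 1.5 + 4/2 = 3.5 m.
Total vertical stress at mid-clay: σ_v = 19.3×1.5 + 18.1×2 = 65.15 kPa.
Pore pressure: u = 9.81×(3.5 − 0.7) = 27.468 kPa.
Initial effective stress: σ'_0 = σ_v − u = 65.15 − 27.468 = 37.682 kPa.
Stress increase at mid-clay by the 2:1 spreading method:
Δσ = qBL/((B+z)(L+z)) = 121×4×4.9/((4+3.5)(4.9+3.5)) = 37.644 kPa
Final effective stress: σ'_f = σ'_0 + Δσ = 37.682 + 37.644 = 75.326 kPa.
Normally consolidated clay, so the full stress increment lies on the virgin compression line:
S_c = C_c·H/(1+e₀)·log₁₀(σ'_f/σ'_0) = 0.35×4/(1+0.87)×log₁₀(75.326/37.682)
    = 0.74866 × 0.30081 = 0.2252 m

S_c ≈ 225 mm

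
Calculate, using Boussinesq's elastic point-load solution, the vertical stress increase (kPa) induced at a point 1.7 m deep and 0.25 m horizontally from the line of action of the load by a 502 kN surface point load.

Boussinesq vertical stress below a point load on an elastic half-space:
Δσ_z = 3P/(2πz²) · [1 + (r/z)²]^(−5/2)
r/z = 0.25/1.7 = 0.14706; [1+(r/z)²]^(−5/2) = 0.94792.
Δσ_z = 3×502/(2π×1.7²) × 0.94792 = 82.937 × 0.94792 = 78.62 kPa

Δσ_z ≈ 78.6 kPa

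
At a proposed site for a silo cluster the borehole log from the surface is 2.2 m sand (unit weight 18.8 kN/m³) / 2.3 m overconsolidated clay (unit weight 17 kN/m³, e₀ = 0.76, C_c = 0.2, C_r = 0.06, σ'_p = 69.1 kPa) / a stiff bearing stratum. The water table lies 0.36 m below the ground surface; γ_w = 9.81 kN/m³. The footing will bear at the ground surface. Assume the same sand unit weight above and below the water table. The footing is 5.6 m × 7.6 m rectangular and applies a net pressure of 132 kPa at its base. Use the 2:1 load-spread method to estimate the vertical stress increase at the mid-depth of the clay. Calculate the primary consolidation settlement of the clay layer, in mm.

S_c ≈ 55.3 mm

Mid-depth of clay below the ground surface: z = 2.2 + 2.3/2 = 3.35 m.
Total vertical stress at mid-clay: σ_v = 18.8×2.2 + 17×1.15 = 60.91 kPa.
Pore pressure: u = 9.81×(3.35 − 0.36) = 29.332 kPa.
Initial effective stress: σ'_0 = σ_v − u = 60.91 − 29.332 = 31.578 kPa.
Stress increase at mid-clay by the 2:1 spreading method:
Δσ = qBL/((B+z)(L+z)) = 132×5.6×7.6/((5.6+3.35)(7.6+3.35)) = 57.324 kPa
Final effective stress: σ'_f = 31.578 + 57.324 = 88.902 kPa.
σ'_f = 88.902 > σ'_p = 69.1 kPa, so the stress path crosses the preconsolidation pressure — recompression up to σ'_p, then virgin compression beyond:
S_c = H/(1+e₀)·[C_r·log₁₀(σ'_p/σ'_0) + C_c·log₁₀(σ'_f/σ'_p)]
    = 2.3/1.76 × [0.06×log₁₀(69.1/31.578) + 0.2×log₁₀(88.902/69.1)]
    = 1.3068 × [0.020406 + 0.021887] = 0.05527 m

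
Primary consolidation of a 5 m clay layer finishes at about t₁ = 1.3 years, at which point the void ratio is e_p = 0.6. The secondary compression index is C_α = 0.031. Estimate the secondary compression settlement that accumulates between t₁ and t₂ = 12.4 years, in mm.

Secondary compression: S_s = C_α·H/(1+e_p)·log₁₀(t₂/t₁)
S_s = 0.031×5/(1+0.6)×log₁₀(12.4/1.3)
    = 0.09687 × 0.9795 = 0.09489 m

S_s ≈ 94.9 mm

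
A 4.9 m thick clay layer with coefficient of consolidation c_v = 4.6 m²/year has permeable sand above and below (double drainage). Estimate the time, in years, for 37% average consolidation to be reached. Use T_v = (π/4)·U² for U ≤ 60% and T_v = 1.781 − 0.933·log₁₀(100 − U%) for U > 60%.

t ≈ 0.14 years

Drainage path length: H_d = H/2 = 2.45 m (double drainage).
U ≤ 60%: T_v = (π/4)·U² = (π/4)×0.37² = 0.10752.
t = T_v·H_d²/c_v = 0.10752×2.45²/4.6 = 0.1403 years.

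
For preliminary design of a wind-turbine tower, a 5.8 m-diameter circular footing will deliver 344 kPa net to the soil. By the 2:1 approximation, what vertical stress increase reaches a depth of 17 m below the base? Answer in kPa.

Δσ_z ≈ 22.3 kPa

By the 2:1 method the load spreads at 1 horizontal : 2 vertical, so at depth z the loaded area has grown by z in each plan dimension:
Δσ ≈ qD²/(D+z)² = 344×5.8²/(5.8+17)² = 22.261 kPa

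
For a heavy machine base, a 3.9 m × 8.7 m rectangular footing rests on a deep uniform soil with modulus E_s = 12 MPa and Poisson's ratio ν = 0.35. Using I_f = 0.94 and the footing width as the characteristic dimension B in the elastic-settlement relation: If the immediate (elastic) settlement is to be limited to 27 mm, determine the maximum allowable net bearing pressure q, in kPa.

E_s = 12 MPa = 12000 kPa.
S_e = q·B·(1−ν²)/E_s · I_f  ⇒  q = S_e·E_s / (B·(1−ν²)·I_f).
q = 0.027 × 12000 / (3.9 × 0.8775 × 0.94) = 100.7 kPa

q ≈ 101 kPa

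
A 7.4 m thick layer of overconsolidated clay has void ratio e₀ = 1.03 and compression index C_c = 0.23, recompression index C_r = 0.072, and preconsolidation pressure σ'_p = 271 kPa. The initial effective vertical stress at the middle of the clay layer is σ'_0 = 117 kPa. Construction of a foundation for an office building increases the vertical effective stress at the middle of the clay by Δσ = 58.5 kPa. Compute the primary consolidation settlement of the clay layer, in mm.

S_c ≈ 46.2 mm

Final effective stress: σ'_f = 117 + 58.5 = 175.5 kPa.
σ'_f = 175.5 ≤ σ'_p = 271 kPa, so the clay remains overconsolidated and only the recompression index applies:
S_c = C_r·H/(1+e₀)·log₁₀(σ'_f/σ'_0) = 0.072×7.4/2.03×log₁₀(175.5/117)
    = 0.26246 × 0.17609 = 0.04622 m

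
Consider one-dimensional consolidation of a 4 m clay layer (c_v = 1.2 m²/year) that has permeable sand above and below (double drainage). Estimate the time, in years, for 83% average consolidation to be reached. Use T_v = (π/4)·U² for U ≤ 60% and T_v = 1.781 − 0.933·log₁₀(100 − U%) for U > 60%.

Drainage path length: H_d = H/2 = 2 m (double drainage).
U > 60%: T_v = 1.781 − 0.933·log₁₀(100 − 83) = 0.63299.
t = T_v·H_d²/c_v = 0.63299×2²/1.2 = 2.11 years.

t ≈ 2.11 years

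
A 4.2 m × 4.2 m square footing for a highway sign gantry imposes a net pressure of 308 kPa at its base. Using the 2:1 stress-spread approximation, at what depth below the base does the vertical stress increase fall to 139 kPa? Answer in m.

2:1 spreading — at depth z the loaded area has grown by z in each plan dimension:
qB²/(B+z)² = Δσ_z ⇒ z = B(√(q/Δσ_z) − 1) = 4.2×(√(308/139) − 1) = 2.052 m

z ≈ 2.05 m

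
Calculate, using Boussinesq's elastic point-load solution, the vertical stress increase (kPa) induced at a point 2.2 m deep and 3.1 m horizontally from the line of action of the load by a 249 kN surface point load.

Δσ_z ≈ 1.59 kPa

Boussinesq vertical stress below a point load on an elastic half-space:
Δσ_z = 3P/(2πz²) · [1 + (r/z)²]^(−5/2)
r/z = 3.1/2.2 = 1.4091; [1+(r/z)²]^(−5/2) = 0.06493.
Δσ_z = 3×249/(2π×2.2²) × 0.06493 = 24.564 × 0.06493 = 1.595 kPa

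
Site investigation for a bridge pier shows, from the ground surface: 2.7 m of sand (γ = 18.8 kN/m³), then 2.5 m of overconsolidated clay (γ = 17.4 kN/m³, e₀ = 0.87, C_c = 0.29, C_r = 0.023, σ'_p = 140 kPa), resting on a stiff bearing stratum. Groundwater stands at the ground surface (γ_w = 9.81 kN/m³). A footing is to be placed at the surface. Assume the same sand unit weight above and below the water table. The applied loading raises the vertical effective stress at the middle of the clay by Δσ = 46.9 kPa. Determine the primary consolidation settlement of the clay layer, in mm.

Mid-depth of clay below the ground surface: z = 2.7 + 2.5/2 = 3.95 m.
Total vertical stress at mid-clay: σ_v = 18.8×2.7 + 17.4×1.25 = 72.51 kPa.
Pore pressure: u = 9.81×(3.95 − 0) = 38.75 kPa.
Initial effective stress: σ'_0 = σ_v − u = 72.51 − 38.75 = 33.76 kPa.
Final effective stress: σ'_f = 33.76 + 46.9 = 80.66 kPa.
σ'_f = 80.66 ≤ σ'_p = 140 kPa, so the clay remains overconsolidated and only the recompression index applies:
S_c = C_r·H/(1+e₀)·log₁₀(σ'_f/σ'_0) = 0.023×2.5/1.87×log₁₀(80.66/33.76)
    = 0.030749 × 0.37826 = 0.01163 m

S_c ≈ 11.6 mm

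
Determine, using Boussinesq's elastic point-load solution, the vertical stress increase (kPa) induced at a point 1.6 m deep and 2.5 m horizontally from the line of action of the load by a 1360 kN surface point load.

Boussinesq vertical stress below a point load on an elastic half-space:
Δσ_z = 3P/(2πz²) · [1 + (r/z)²]^(−5/2)
r/z = 2.5/1.6 = 1.5625; [1+(r/z)²]^(−5/2) = 0.045516.
Δσ_z = 3×1360/(2π×1.6²) × 0.045516 = 253.65 × 0.045516 = 11.55 kPa

Δσ_z ≈ 11.5 kPa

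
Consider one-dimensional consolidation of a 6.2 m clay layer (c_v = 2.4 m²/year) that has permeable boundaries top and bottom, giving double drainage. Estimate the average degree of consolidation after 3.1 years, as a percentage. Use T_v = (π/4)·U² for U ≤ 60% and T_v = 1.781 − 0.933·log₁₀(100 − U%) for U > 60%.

Drainage path length: H_d = H/2 = 3.1 m (double drainage).
T_v = c_v·t/H_d² = 2.4×3.1/3.1² = 0.77419.
T_v = 0.77419 corresponds to the U > 60% branch:
U = 1 − 10^((1.781 − T_v)/0.933)/100 = 0.88

U ≈ 88 %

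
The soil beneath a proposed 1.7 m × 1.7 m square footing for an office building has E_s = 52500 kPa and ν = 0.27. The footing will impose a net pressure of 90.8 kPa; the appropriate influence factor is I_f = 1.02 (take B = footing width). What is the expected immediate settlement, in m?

S_e ≈ 0.00278 m

Immediate (elastic) settlement: S_e = q·B·(1−ν²)/E_s · I_f.
S_e = 90.8 × 1.7 × (1 − 0.27²) / 52500 × 1.02
    = 90.8 × 1.7 × 0.9271 / 52500 × 1.02
    = 0.00278 m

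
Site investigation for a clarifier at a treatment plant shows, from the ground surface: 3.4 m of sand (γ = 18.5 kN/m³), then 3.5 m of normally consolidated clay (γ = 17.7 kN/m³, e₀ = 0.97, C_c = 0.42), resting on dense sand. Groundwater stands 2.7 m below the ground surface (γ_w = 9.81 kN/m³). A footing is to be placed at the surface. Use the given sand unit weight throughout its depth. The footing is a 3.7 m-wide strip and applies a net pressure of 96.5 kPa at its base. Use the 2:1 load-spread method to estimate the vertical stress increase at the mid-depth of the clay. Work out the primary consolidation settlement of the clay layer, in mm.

Mid-depth of clay below the ground surface: z = 3.4 + 3.5/2 = 5.15 m.
Total vertical stress at mid-clay: σ_v = 18.5×3.4 + 17.7×1.75 = 93.875 kPa.
Pore pressure: u = 9.81×(5.15 − 2.7) = 24.035 kPa.
Initial effective stress: σ'_0 = σ_v − u = 93.875 − 24.035 = 69.84 kPa.
Stress increase at mid-clay by the 2:1 spreading method:
Δσ = qB/(B+z) = 96.5×3.7/(3.7+5.15) = 40.345 kPa
Final effective stress: σ'_f = σ'_0 + Δσ = 69.84 + 40.345 = 110.19 kPa.
Normally consolidated clay, so the full stress increment lies on the virgin compression line:
S_c = C_c·H/(1+e₀)·log₁₀(σ'_f/σ'_0) = 0.42×3.5/(1+0.97)×log₁₀(110.19/69.84)
    = 0.74619 × 0.19804 = 0.1478 m

S_c ≈ 148 mm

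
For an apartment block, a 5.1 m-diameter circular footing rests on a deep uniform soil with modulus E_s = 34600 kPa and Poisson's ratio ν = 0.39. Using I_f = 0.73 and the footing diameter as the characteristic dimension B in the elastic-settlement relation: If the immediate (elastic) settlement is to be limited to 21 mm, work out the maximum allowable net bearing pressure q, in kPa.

S_e = q·B·(1−ν²)/E_s · I_f  ⇒  q = S_e·E_s / (B·(1−ν²)·I_f).
q = 0.021 × 34600 / (5.1 × 0.8479 × 0.73) = 230.2 kPa

q ≈ 230 kPa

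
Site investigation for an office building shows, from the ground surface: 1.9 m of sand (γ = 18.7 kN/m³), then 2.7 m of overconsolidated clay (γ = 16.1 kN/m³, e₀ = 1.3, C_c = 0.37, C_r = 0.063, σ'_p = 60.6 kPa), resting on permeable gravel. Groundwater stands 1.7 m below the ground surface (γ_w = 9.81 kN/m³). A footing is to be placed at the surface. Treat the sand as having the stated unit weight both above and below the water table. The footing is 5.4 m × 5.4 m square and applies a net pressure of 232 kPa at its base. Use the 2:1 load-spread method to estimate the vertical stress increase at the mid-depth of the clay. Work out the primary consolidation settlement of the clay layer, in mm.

S_c ≈ 159 mm

Mid-depth of clay below the ground surface: z = 1.9 + 2.7/2 = 3.25 m.
Total vertical stress at mid-clay: σ_v = 18.7×1.9 + 16.1×1.35 = 57.265 kPa.
Pore pressure: u = 9.81×(3.25 − 1.7) = 15.206 kPa.
Initial effective stress: σ'_0 = σ_v − u = 57.265 − 15.206 = 42.059 kPa.
Stress increase at mid-clay by the 2:1 spreading method:
Δσ = qBL/((B+z)(L+z)) = 232×5.4×5.4/((5.4+3.25)(5.4+3.25)) = 90.416 kPa
Final effective stress: σ'_f = 42.059 + 90.416 = 132.47 kPa.
σ'_f = 132.47 > σ'_p = 60.6 kPa, so the stress path crosses the preconsolidation pressure — recompression up to σ'_p, then virgin compression beyond:
S_c = H/(1+e₀)·[C_r·log₁₀(σ'_p/σ'_0) + C_c·log₁₀(σ'_f/σ'_p)]
    = 2.7/2.3 × [0.063×log₁₀(60.6/42.059) + 0.37×log₁₀(132.47/60.6)]
    = 1.1739 × [0.0099927 + 0.12567] = 0.1593 m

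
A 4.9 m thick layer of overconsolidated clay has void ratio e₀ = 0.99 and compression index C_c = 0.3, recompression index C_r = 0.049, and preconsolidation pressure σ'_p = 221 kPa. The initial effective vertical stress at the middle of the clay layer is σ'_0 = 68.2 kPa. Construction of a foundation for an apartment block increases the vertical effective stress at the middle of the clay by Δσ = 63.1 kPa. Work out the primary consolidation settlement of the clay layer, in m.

S_c ≈ 0.0343 m

Final effective stress: σ'_f = 68.2 + 63.1 = 131.3 kPa.
σ'_f = 131.3 ≤ σ'_p = 221 kPa, so the clay remains overconsolidated and only the recompression index applies:
S_c = C_r·H/(1+e₀)·log₁₀(σ'_f/σ'_0) = 0.049×4.9/1.99×log₁₀(131.3/68.2)
    = 0.12065 × 0.28448 = 0.03432 m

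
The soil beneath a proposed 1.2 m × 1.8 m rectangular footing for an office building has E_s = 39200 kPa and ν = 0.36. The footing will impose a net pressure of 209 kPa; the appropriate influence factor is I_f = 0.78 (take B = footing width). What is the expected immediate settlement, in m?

Immediate (elastic) settlement: S_e = q·B·(1−ν²)/E_s · I_f.
S_e = 209 × 1.2 × (1 − 0.36²) / 39200 × 0.78
    = 209 × 1.2 × 0.8704 / 39200 × 0.78
    = 0.004344 m

S_e ≈ 0.00434 m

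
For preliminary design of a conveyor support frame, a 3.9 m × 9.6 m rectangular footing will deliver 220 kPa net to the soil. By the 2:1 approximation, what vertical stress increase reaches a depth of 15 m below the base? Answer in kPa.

By the 2:1 method the load spreads at 1 horizontal : 2 vertical, so at depth z the loaded area has grown by z in each plan dimension:
Δσ = qBL/((B+z)(L+z)) = 220×3.9×9.6/((3.9+15)(9.6+15)) = 17.716 kPa

Δσ_z ≈ 17.7 kPa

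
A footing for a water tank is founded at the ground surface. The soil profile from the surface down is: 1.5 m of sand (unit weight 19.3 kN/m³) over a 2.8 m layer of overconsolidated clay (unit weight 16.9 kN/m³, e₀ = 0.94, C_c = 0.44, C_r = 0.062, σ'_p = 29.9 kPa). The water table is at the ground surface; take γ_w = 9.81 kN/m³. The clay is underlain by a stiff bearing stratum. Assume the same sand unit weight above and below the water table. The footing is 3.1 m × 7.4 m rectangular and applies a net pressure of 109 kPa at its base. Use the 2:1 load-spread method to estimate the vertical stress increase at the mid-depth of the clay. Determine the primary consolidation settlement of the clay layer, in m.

Mid-depth of clay below the ground surface: z = 1.5 + 2.8/2 = 2.9 m.
Total vertical stress at mid-clay: σ_v = 19.3×1.5 + 16.9×1.4 = 52.61 kPa.
Pore pressure: u = 9.81×(2.9 − 0) = 28.449 kPa.
Initial effective stress: σ'_0 = σ_v − u = 52.61 − 28.449 = 24.161 kPa.
Stress increase at mid-clay by the 2:1 spreading method:
Δσ = qBL/((B+z)(L+z)) = 109×3.1×7.4/((3.1+2.9)(7.4+2.9)) = 40.461 kPa
Final effective stress: σ'_f = 24.161 + 40.461 = 64.622 kPa.
σ'_f = 64.622 > σ'_p = 29.9 kPa, so the stress path crosses the preconsolidation pressure — recompression up to σ'_p, then virgin compression beyond:
S_c = H/(1+e₀)·[C_r·log₁₀(σ'_p/σ'_0) + C_c·log₁₀(σ'_f/σ'_p)]
    = 2.8/1.94 × [0.062×log₁₀(29.9/24.161) + 0.44×log₁₀(64.622/29.9)]
    = 1.4433 × [0.0057385 + 0.14727] = 0.2208 m

S_c ≈ 0.221 m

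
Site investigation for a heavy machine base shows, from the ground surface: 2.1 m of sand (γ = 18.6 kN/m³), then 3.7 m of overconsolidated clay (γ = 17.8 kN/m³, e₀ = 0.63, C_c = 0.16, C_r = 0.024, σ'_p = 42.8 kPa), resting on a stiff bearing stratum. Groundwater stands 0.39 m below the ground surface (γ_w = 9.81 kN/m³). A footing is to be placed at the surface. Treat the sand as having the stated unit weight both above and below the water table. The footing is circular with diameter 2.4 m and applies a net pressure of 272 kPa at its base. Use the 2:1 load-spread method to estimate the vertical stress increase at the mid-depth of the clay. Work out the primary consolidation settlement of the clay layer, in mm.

S_c ≈ 93.8 mm

Mid-depth of clay below the ground surface: z = 2.1 + 3.7/2 = 3.95 m.
Total vertical stress at mid-clay: σ_v = 18.6×2.1 + 17.8×1.85 = 71.99 kPa.
Pore pressure: u = 9.81×(3.95 − 0.39) = 34.924 kPa.
Initial effective stress: σ'_0 = σ_v − u = 71.99 − 34.924 = 37.066 kPa.
Stress increase at mid-clay by the 2:1 spreading method:
Δσ ≈ qD²/(D+z)² = 272×2.4²/(2.4+3.95)² = 38.855 kPa
Final effective stress: σ'_f = 37.066 + 38.855 = 75.921 kPa.
σ'_f = 75.921 > σ'_p = 42.8 kPa, so the stress path crosses the preconsolidation pressure — recompression up to σ'_p, then virgin compression beyond:
S_c = H/(1+e₀)·[C_r·log₁₀(σ'_p/σ'_0) + C_c·log₁₀(σ'_f/σ'_p)]
    = 3.7/1.63 × [0.024×log₁₀(42.8/37.066) + 0.16×log₁₀(75.921/42.8)]
    = 2.2699 × [0.0014992 + 0.039827] = 0.09381 m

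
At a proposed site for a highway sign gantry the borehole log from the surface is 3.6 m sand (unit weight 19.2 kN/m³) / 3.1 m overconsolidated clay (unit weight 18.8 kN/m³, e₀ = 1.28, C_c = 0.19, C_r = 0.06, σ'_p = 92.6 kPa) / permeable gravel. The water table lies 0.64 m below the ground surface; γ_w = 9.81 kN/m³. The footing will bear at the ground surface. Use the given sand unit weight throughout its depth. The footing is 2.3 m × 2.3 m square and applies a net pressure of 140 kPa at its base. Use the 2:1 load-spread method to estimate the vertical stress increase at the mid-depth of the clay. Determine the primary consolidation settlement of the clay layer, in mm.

Mid-depth of clay below the ground surface: z = 3.6 + 3.1/2 = 5.15 m.
Total vertical stress at mid-clay: σ_v = 19.2×3.6 + 18.8×1.55 = 98.26 kPa.
Pore pressure: u = 9.81×(5.15 − 0.64) = 44.243 kPa.
Initial effective stress: σ'_0 = σ_v − u = 98.26 − 44.243 = 54.017 kPa.
Stress increase at mid-clay by the 2:1 spreading method:
Δσ = qBL/((B+z)(L+z)) = 140×2.3×2.3/((2.3+5.15)(2.3+5.15)) = 13.344 kPa
Final effective stress: σ'_f = 54.017 + 13.344 = 67.361 kPa.
σ'_f = 67.361 ≤ σ'_p = 92.6 kPa, so the clay remains overconsolidated and only the recompression index applies:
S_c = C_r·H/(1+e₀)·log₁₀(σ'_f/σ'_0) = 0.06×3.1/2.28×log₁₀(67.361/54.017)
    = 0.081576 × 0.095878 = 0.007821 m

S_c ≈ 7.82 mm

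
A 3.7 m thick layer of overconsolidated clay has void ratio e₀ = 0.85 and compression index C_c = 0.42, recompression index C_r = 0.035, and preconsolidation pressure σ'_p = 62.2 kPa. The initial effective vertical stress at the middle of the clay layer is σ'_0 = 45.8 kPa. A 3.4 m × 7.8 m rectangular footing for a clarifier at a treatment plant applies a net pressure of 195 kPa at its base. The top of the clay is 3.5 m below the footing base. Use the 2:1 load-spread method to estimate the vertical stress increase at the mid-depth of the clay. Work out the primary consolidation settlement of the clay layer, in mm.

S_c ≈ 147 mm

Mid-depth of clay below the footing base: z = 3.5 + 3.7/2 = 5.35 m.
Stress increase at mid-clay by the 2:1 spreading method:
Δσ = qBL/((B+z)(L+z)) = 195×3.4×7.8/((3.4+5.35)(7.8+5.35)) = 44.944 kPa
Final effective stress: σ'_f = 45.8 + 44.944 = 90.744 kPa.
σ'_f = 90.744 > σ'_p = 62.2 kPa, so the stress path crosses the preconsolidation pressure — recompression up to σ'_p, then virgin compression beyond:
S_c = H/(1+e₀)·[C_r·log₁₀(σ'_p/σ'_0) + C_c·log₁₀(σ'_f/σ'_p)]
    = 3.7/1.85 × [0.035×log₁₀(62.2/45.8) + 0.42×log₁₀(90.744/62.2)]
    = 2 × [0.0046524 + 0.068892] = 0.1471 m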